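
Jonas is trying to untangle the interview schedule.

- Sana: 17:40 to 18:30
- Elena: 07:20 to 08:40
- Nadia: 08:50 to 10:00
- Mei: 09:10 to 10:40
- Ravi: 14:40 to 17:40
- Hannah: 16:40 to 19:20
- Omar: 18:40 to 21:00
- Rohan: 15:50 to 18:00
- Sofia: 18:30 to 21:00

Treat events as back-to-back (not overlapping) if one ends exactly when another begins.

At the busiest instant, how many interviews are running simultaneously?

Walk through starts and ends in time order (an end at T is processed before a start at T):
07:20 start Elena → 1
08:40 end Elena → 0
08:50 start Nadia → 1
09:10 start Mei → 2
10:00 end Nadia → 1
10:40 end Mei → 0
14:40 start Ravi → 1
15:50 start Rohan → 2
16:40 start Hannah → 3
17:40 end Ravi → 2
17:40 start Sana → 3
18:00 end Rohan → 2
18:30 end Sana → 1
18:30 start Sofia → 2
18:40 start Omar → 3
19:20 end Hannah → 2
21:00 end Omar → 1
21:00 end Sofia → 0
Peak is 3, at 16:40 (Hannah, Ravi, Rohan).

3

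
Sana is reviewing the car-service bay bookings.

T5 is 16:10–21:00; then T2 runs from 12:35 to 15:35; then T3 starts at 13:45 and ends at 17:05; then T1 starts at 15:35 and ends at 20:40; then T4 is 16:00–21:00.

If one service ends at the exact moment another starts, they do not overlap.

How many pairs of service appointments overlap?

7

Sorted by start: T2, T3, T1, T4, T5.
T3 starts before T2 ends → T2 and T3 overlap.
T1 starts exactly when T2 ends (back-to-back, no overlap), so nothing later overlaps T2 either.
T1 starts before T3 ends → T3 and T1 overlap.
T4 starts before T3 ends → T3 and T4 overlap.
T5 starts before T3 ends → T3 and T5 overlap.
T4 starts before T1 ends → T1 and T4 overlap.
T5 starts before T1 ends → T1 and T5 overlap.
T5 starts before T4 ends → T4 and T5 overlap.
Overlapping pairs: T1 & T3, T1 & T4, T1 & T5, T2 & T3, T3 & T4, T3 & T5, T4 & T5 — 7 in total.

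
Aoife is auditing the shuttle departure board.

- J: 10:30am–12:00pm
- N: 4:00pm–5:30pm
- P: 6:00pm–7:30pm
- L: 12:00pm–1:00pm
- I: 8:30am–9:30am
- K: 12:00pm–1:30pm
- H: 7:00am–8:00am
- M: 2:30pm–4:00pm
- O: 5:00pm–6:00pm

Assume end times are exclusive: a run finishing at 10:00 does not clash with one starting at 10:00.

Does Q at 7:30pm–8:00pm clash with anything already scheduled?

No — it doesn't clash with anything

H: ends 8:00am at or before Q starts 7:30pm → clear.
I: ends 9:30am at or before Q starts 7:30pm → clear.
J: ends 12:00pm at or before Q starts 7:30pm → clear.
K: ends 1:30pm at or before Q starts 7:30pm → clear.
L: ends 1:00pm at or before Q starts 7:30pm → clear.
M: ends 4:00pm at or before Q starts 7:30pm → clear.
N: ends 5:30pm at or before Q starts 7:30pm → clear.
O: ends 6:00pm at or before Q starts 7:30pm → clear.
P: ends 7:30pm at or before Q starts 7:30pm → clear.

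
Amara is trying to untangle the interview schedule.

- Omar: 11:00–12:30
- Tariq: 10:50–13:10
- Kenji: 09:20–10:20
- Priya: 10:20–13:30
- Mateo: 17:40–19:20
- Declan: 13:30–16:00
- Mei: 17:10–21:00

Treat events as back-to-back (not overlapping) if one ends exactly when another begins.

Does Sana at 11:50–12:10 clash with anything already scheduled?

Yes — it overlaps Omar, Priya, Tariq

Kenji: ends 10:20 at or before Sana starts 11:50 → clear.
Priya: starts 10:20 before Sana ends 12:10, and ends 13:30 after Sana starts 11:50 → overlap.
Tariq: starts 10:50 before Sana ends 12:10, and ends 13:10 after Sana starts 11:50 → overlap.
Omar: starts 11:00 before Sana ends 12:10, and ends 12:30 after Sana starts 11:50 → overlap.
Declan: starts 13:30 at or after Sana ends 12:10 → clear.
Mei: starts 17:10 at or after Sana ends 12:10 → clear.
Mateo: starts 17:40 at or after Sana ends 12:10 → clear.
Sana overlaps Omar, Tariq, Priya.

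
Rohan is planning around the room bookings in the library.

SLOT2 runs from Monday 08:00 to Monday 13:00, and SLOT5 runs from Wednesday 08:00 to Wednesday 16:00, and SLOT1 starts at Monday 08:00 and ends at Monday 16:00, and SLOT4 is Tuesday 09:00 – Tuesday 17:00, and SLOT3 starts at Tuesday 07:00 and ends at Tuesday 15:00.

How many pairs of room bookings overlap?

Check each pair: they overlap iff neither finishes before the other starts.
Sorted by start: SLOT1, SLOT2, SLOT3, SLOT4, SLOT5.
SLOT2 starts before SLOT1 ends → SLOT1 and SLOT2 overlap.
SLOT3 starts after SLOT1 ends, so nothing later overlaps SLOT1 either.
SLOT3 starts after SLOT2 ends, so nothing later overlaps SLOT2 either.
SLOT4 starts before SLOT3 ends → SLOT3 and SLOT4 overlap.
SLOT5 starts after SLOT3 ends.
SLOT5 starts after SLOT4 ends.
Overlapping pairs: SLOT1 & SLOT2, SLOT3 & SLOT4 — 2 in total.

2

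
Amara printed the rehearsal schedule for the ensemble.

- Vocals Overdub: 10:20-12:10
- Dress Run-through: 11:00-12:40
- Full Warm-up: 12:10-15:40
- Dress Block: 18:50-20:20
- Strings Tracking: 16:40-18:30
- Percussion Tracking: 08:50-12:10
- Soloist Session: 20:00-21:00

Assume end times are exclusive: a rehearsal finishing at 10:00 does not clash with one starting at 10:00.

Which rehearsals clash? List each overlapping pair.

Two intervals overlap when each starts before the other ends.
Sorted by start: Percussion Tracking, Vocals Overdub, Dress Run-through, Full Warm-up, Strings Tracking, Dress Block, Soloist Session.
Vocals Overdub starts before Percussion Tracking ends → Percussion Tracking and Vocals Overdub overlap.
Dress Run-through starts before Percussion Tracking ends → Percussion Tracking and Dress Run-through overlap.
Full Warm-up starts exactly when Percussion Tracking ends (back-to-back, no overlap); Percussion Tracking is clear from here.
Dress Run-through starts before Vocals Overdub ends → Vocals Overdub and Dress Run-through overlap.
Full Warm-up starts exactly when Vocals Overdub ends (back-to-back, no overlap); Vocals Overdub is clear from here.
Full Warm-up starts before Dress Run-through ends → Dress Run-through and Full Warm-up overlap.
Strings Tracking starts after Dress Run-through ends; Dress Run-through is clear from here.
Strings Tracking starts after Full Warm-up ends; Full Warm-up is clear from here.
Dress Block starts after Strings Tracking ends; Strings Tracking is clear from here.
Soloist Session starts before Dress Block ends → Dress Block and Soloist Session overlap.

Dress Block & Soloist Session, Dress Run-through & Full Warm-up, Dress Run-through & Percussion Tracking, Dress Run-through & Vocals Overdub, Percussion Tracking & Vocals Overdub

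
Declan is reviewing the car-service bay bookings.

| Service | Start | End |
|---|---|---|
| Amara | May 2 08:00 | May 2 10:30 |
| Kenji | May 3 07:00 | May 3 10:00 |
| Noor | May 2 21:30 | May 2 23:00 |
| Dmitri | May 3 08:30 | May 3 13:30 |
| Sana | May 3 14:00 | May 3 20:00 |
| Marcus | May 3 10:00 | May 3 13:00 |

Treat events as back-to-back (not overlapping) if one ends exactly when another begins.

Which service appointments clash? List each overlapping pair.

Sorted by start: Amara, Noor, Kenji, Dmitri, Marcus, Sana.
Noor starts after Amara ends — done with Amara.
Kenji starts after Noor ends — done with Noor.
Dmitri starts before Kenji ends → Kenji and Dmitri overlap.
Marcus starts exactly when Kenji ends (back-to-back, no overlap) — done with Kenji.
Marcus starts before Dmitri ends → Dmitri and Marcus overlap.
Sana starts after Dmitri ends.
Sana starts after Marcus ends.

Dmitri & Kenji, Dmitri & Marcus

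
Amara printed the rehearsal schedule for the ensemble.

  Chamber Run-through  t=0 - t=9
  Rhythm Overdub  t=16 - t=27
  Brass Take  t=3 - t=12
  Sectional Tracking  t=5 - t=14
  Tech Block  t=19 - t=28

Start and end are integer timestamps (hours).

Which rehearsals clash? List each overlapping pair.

Sorted by start: Chamber Run-through, Brass Take, Sectional Tracking, Rhythm Overdub, Tech Block.
Brass Take starts before Chamber Run-through ends → Chamber Run-through and Brass Take overlap.
Sectional Tracking starts before Chamber Run-through ends → Chamber Run-through and Sectional Tracking overlap.
Rhythm Overdub starts after Chamber Run-through ends, so Chamber Run-through has no further overlaps.
Sectional Tracking starts before Brass Take ends → Brass Take and Sectional Tracking overlap.
Rhythm Overdub starts after Brass Take ends, so Brass Take has no further overlaps.
Rhythm Overdub starts after Sectional Tracking ends, so Sectional Tracking has no further overlaps.
Tech Block starts before Rhythm Overdub ends → Rhythm Overdub and Tech Block overlap.

Brass Take & Chamber Run-through, Brass Take & Sectional Tracking, Chamber Run-through & Sectional Tracking, Rhythm Overdub & Tech Block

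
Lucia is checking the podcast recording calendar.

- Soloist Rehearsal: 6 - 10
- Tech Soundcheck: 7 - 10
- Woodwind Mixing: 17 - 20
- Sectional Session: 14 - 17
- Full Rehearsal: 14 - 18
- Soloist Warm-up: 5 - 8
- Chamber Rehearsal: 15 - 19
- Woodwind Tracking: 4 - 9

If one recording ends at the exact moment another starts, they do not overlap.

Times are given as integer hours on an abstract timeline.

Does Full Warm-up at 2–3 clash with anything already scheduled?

No — it doesn't clash with anything

Woodwind Tracking: starts 4 at or after Full Warm-up ends 3 → clear.
Soloist Warm-up: starts 5 at or after Full Warm-up ends 3 → clear.
Soloist Rehearsal: starts 6 at or after Full Warm-up ends 3 → clear.
Tech Soundcheck: starts 7 at or after Full Warm-up ends 3 → clear.
Full Rehearsal: starts 14 at or after Full Warm-up ends 3 → clear.
Sectional Session: starts 14 at or after Full Warm-up ends 3 → clear.
Chamber Rehearsal: starts 15 at or after Full Warm-up ends 3 → clear.
Woodwind Mixing: starts 17 at or after Full Warm-up ends 3 → clear.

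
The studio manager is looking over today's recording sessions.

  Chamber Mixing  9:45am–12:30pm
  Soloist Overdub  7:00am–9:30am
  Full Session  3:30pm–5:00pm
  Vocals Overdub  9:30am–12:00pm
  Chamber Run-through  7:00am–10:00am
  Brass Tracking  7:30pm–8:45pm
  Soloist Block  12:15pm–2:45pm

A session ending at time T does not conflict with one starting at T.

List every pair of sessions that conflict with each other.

Check each pair: they overlap iff neither finishes before the other starts.
Sorted by start: Chamber Run-through, Soloist Overdub, Vocals Overdub, Chamber Mixing, Soloist Block, Full Session, Brass Tracking.
Soloist Overdub starts before Chamber Run-through ends → Chamber Run-through and Soloist Overdub overlap.
Vocals Overdub starts before Chamber Run-through ends → Chamber Run-through and Vocals Overdub overlap.
Chamber Mixing starts before Chamber Run-through ends → Chamber Run-through and Chamber Mixing overlap.
Soloist Block starts after Chamber Run-through ends, so nothing later overlaps Chamber Run-through either.
Vocals Overdub starts exactly when Soloist Overdub ends (back-to-back, no overlap), so nothing later overlaps Soloist Overdub either.
Chamber Mixing starts before Vocals Overdub ends → Vocals Overdub and Chamber Mixing overlap.
Soloist Block starts after Vocals Overdub ends, so nothing later overlaps Vocals Overdub either.
Soloist Block starts before Chamber Mixing ends → Chamber Mixing and Soloist Block overlap.
Full Session starts after Chamber Mixing ends, so nothing later overlaps Chamber Mixing either.
Full Session starts after Soloist Block ends, so nothing later overlaps Soloist Block either.
Brass Tracking starts after Full Session ends.

Chamber Mixing & Chamber Run-through, Chamber Mixing & Soloist Block, Chamber Mixing & Vocals Overdub, Chamber Run-through & Soloist Overdub, Chamber Run-through & Vocals Overdub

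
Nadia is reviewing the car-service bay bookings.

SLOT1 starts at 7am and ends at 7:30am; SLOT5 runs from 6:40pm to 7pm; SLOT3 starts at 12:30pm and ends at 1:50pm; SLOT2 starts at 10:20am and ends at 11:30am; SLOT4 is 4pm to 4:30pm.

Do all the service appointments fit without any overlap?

Yes

Two intervals overlap when each starts before the other ends.
Sorted by start: SLOT1, SLOT2, SLOT3, SLOT4, SLOT5.
SLOT2 starts after SLOT1 ends — done with SLOT1.
SLOT3 starts after SLOT2 ends — done with SLOT2.
SLOT4 starts after SLOT3 ends — done with SLOT3.
SLOT5 starts after SLOT4 ends.
Every pair is clear; the schedule has no overlaps.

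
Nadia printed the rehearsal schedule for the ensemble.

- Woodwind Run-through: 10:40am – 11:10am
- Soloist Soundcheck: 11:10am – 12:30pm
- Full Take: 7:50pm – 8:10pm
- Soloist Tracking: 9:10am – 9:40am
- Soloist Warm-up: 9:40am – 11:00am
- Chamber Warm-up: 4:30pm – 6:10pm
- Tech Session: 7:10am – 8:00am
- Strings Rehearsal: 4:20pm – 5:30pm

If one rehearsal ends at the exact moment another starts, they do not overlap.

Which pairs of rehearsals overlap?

Sorted by start: Tech Session, Soloist Tracking, Soloist Warm-up, Woodwind Run-through, Soloist Soundcheck, Strings Rehearsal, Chamber Warm-up, Full Take.
Soloist Tracking starts after Tech Session ends; Tech Session is clear from here.
Soloist Warm-up starts exactly when Soloist Tracking ends (back-to-back, no overlap); Soloist Tracking is clear from here.
Woodwind Run-through starts before Soloist Warm-up ends → Soloist Warm-up and Woodwind Run-through overlap.
Soloist Soundcheck starts after Soloist Warm-up ends; Soloist Warm-up is clear from here.
Soloist Soundcheck starts exactly when Woodwind Run-through ends (back-to-back, no overlap); Woodwind Run-through is clear from here.
Strings Rehearsal starts after Soloist Soundcheck ends; Soloist Soundcheck is clear from here.
Chamber Warm-up starts before Strings Rehearsal ends → Strings Rehearsal and Chamber Warm-up overlap.
Full Take starts after Strings Rehearsal ends.
Full Take starts after Chamber Warm-up ends.

Chamber Warm-up & Strings Rehearsal, Soloist Warm-up & Woodwind Run-through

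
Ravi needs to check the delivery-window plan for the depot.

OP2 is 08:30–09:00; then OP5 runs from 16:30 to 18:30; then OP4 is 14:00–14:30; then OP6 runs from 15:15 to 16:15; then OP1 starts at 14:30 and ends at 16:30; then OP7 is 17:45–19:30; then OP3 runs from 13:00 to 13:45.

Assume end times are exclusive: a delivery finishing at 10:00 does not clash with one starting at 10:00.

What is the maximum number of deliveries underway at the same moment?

2

Walk through starts and ends in time order (an end at T is processed before a start at T):
08:30 start OP2 → 1
09:00 end OP2 → 0
13:00 start OP3 → 1
13:45 end OP3 → 0
14:00 start OP4 → 1
14:30 end OP4 → 0
14:30 start OP1 → 1
15:15 start OP6 → 2
16:15 end OP6 → 1
16:30 end OP1 → 0
16:30 start OP5 → 1
17:45 start OP7 → 2
18:30 end OP5 → 1
19:30 end OP7 → 0
Peak is 2, at 15:15 (OP1, OP6).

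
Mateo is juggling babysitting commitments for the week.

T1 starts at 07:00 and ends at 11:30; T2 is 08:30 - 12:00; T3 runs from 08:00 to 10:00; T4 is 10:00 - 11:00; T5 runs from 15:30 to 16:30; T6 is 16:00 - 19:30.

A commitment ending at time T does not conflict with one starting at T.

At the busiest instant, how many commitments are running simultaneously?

Walk through starts and ends in time order (an end at T is processed before a start at T):
07:00 start T1 → 1
08:00 start T3 → 2
08:30 start T2 → 3
10:00 end T3 → 2
10:00 start T4 → 3
11:00 end T4 → 2
11:30 end T1 → 1
12:00 end T2 → 0
15:30 start T5 → 1
16:00 start T6 → 2
16:30 end T5 → 1
19:30 end T6 → 0
Peak is 3, at 08:30 (T1, T2, T3).

3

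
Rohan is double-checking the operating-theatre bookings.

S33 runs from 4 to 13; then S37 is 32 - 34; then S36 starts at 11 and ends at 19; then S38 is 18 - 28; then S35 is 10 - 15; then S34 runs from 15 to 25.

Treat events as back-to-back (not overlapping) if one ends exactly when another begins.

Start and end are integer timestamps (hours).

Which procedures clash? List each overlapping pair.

S33 & S35, S33 & S36, S34 & S36, S34 & S38, S35 & S36, S36 & S38

Sorted by start: S33, S35, S36, S34, S38, S37.
S35 starts before S33 ends → S33 and S35 overlap.
S36 starts before S33 ends → S33 and S36 overlap.
S34 starts after S33 ends, so S33 has no further overlaps.
S36 starts before S35 ends → S35 and S36 overlap.
S34 starts exactly when S35 ends (back-to-back, no overlap), so S35 has no further overlaps.
S34 starts before S36 ends → S36 and S34 overlap.
S38 starts before S36 ends → S36 and S38 overlap.
S37 starts after S36 ends.
S38 starts before S34 ends → S34 and S38 overlap.
S37 starts after S34 ends.
S37 starts after S38 ends.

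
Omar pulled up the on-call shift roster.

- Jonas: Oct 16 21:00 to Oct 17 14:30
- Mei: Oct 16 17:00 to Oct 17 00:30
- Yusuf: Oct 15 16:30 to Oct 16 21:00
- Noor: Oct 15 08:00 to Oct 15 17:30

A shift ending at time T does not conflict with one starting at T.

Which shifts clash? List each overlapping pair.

Sorted by start: Noor, Yusuf, Mei, Jonas.
Yusuf starts before Noor ends → Noor and Yusuf overlap.
Mei starts after Noor ends — done with Noor.
Mei starts before Yusuf ends → Yusuf and Mei overlap.
Jonas starts exactly when Yusuf ends (back-to-back, no overlap).
Jonas starts before Mei ends → Mei and Jonas overlap.

Jonas & Mei, Mei & Yusuf, Noor & Yusuf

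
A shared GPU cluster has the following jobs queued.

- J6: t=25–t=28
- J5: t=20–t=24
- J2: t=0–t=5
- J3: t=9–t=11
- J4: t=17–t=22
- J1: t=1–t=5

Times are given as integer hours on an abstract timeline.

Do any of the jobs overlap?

Check each pair: they overlap iff neither finishes before the other starts.
Sorted by start: J2, J1, J3, J4, J5, J6.
J1 starts before J2 ends → J2 and J1 overlap.
That's a conflict, so the schedule is not conflict-free.

Yes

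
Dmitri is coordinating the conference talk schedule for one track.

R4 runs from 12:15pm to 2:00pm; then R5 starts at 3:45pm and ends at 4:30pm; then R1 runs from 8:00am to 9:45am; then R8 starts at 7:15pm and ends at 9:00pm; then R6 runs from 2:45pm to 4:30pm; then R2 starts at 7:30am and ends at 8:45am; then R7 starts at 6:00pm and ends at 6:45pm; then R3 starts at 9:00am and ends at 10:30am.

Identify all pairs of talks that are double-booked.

Sorted by start: R2, R1, R3, R4, R6, R5, R7, R8.
R1 starts before R2 ends → R2 and R1 overlap.
R3 starts after R2 ends — done with R2.
R3 starts before R1 ends → R1 and R3 overlap.
R4 starts after R1 ends — done with R1.
R4 starts after R3 ends — done with R3.
R6 starts after R4 ends — done with R4.
R5 starts before R6 ends → R6 and R5 overlap.
R7 starts after R6 ends — done with R6.
R7 starts after R5 ends — done with R5.
R8 starts after R7 ends.

R1 & R2, R1 & R3, R5 & R6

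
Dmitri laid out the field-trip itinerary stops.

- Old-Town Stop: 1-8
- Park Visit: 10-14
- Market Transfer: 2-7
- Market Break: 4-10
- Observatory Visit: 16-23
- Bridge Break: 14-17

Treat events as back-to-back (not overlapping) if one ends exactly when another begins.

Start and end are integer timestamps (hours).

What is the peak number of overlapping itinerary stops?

3

Walk through starts and ends in time order (an end at T is processed before a start at T):
1 start Old-Town Stop → 1
2 start Market Transfer → 2
4 start Market Break → 3
7 end Market Transfer → 2
8 end Old-Town Stop → 1
10 end Market Break → 0
10 start Park Visit → 1
14 end Park Visit → 0
14 start Bridge Break → 1
16 start Observatory Visit → 2
17 end Bridge Break → 1
23 end Observatory Visit → 0
Peak is 3, at 4 (Market Break, Market Transfer, Old-Town Stop).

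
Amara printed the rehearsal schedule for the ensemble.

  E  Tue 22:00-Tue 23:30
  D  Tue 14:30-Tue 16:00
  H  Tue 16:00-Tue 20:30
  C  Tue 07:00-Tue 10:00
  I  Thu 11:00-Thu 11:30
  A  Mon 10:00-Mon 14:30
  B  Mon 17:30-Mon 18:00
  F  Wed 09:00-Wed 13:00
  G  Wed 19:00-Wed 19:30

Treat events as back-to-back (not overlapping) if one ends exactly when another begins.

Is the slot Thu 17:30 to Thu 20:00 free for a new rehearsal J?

Yes — the slot is free

A: ends Mon 14:30 at or before J starts Thu 17:30 → clear.
B: ends Mon 18:00 at or before J starts Thu 17:30 → clear.
C: ends Tue 10:00 at or before J starts Thu 17:30 → clear.
D: ends Tue 16:00 at or before J starts Thu 17:30 → clear.
H: ends Tue 20:30 at or before J starts Thu 17:30 → clear.
E: ends Tue 23:30 at or before J starts Thu 17:30 → clear.
F: ends Wed 13:00 at or before J starts Thu 17:30 → clear.
G: ends Wed 19:30 at or before J starts Thu 17:30 → clear.
I: ends Thu 11:30 at or before J starts Thu 17:30 → clear.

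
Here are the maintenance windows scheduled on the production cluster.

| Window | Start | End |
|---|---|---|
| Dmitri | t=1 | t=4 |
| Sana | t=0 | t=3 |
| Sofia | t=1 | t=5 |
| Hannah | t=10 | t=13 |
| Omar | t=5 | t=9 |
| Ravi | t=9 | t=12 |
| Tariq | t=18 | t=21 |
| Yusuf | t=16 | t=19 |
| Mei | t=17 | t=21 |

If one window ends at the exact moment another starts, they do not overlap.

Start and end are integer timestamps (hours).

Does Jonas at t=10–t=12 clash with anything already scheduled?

Yes — it overlaps Hannah, Ravi

Sana: ends t=3 at or before Jonas starts t=10 → clear.
Dmitri: ends t=4 at or before Jonas starts t=10 → clear.
Sofia: ends t=5 at or before Jonas starts t=10 → clear.
Omar: ends t=9 at or before Jonas starts t=10 → clear.
Ravi: starts t=9 before Jonas ends t=12, and ends t=12 after Jonas starts t=10 → overlap.
Hannah: starts t=10 before Jonas ends t=12, and ends t=13 after Jonas starts t=10 → overlap.
Yusuf: starts t=16 at or after Jonas ends t=12 → clear.
Mei: starts t=17 at or after Jonas ends t=12 → clear.
Tariq: starts t=18 at or after Jonas ends t=12 → clear.
Jonas overlaps Hannah, Ravi.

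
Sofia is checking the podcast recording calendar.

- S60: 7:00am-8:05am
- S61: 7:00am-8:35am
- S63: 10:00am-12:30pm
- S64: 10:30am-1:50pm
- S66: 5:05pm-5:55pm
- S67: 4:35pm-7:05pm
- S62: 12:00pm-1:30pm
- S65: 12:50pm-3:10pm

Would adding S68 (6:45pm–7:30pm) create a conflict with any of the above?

Yes — it overlaps S67

S60: ends 8:05am at or before S68 starts 6:45pm → clear.
S61: ends 8:35am at or before S68 starts 6:45pm → clear.
S63: ends 12:30pm at or before S68 starts 6:45pm → clear.
S64: ends 1:50pm at or before S68 starts 6:45pm → clear.
S62: ends 1:30pm at or before S68 starts 6:45pm → clear.
S65: ends 3:10pm at or before S68 starts 6:45pm → clear.
S67: starts 4:35pm before S68 ends 7:30pm, and ends 7:05pm after S68 starts 6:45pm → overlap.
S66: ends 5:55pm at or before S68 starts 6:45pm → clear.
S68 overlaps S67.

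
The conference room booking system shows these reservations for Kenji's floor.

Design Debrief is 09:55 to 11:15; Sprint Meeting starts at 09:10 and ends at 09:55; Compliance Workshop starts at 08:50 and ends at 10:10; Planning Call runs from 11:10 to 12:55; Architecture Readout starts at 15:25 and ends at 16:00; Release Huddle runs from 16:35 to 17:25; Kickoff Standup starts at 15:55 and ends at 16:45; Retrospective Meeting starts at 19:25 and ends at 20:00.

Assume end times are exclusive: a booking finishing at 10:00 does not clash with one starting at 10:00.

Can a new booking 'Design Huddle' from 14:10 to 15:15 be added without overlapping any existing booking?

Yes — the slot is free

Compliance Workshop: ends 10:10 at or before Design Huddle starts 14:10 → clear.
Sprint Meeting: ends 09:55 at or before Design Huddle starts 14:10 → clear.
Design Debrief: ends 11:15 at or before Design Huddle starts 14:10 → clear.
Planning Call: ends 12:55 at or before Design Huddle starts 14:10 → clear.
Architecture Readout: starts 15:25 at or after Design Huddle ends 15:15 → clear.
Kickoff Standup: starts 15:55 at or after Design Huddle ends 15:15 → clear.
Release Huddle: starts 16:35 at or after Design Huddle ends 15:15 → clear.
Retrospective Meeting: starts 19:25 at or after Design Huddle ends 15:15 → clear.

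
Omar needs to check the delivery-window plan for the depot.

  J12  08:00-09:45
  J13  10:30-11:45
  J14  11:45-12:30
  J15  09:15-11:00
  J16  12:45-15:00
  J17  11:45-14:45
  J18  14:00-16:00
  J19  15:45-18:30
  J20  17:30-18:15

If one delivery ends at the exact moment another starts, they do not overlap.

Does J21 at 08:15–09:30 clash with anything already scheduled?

Yes — it overlaps J12, J15

J12: starts 08:00 before J21 ends 09:30, and ends 09:45 after J21 starts 08:15 → overlap.
J15: starts 09:15 before J21 ends 09:30, and ends 11:00 after J21 starts 08:15 → overlap.
J13: starts 10:30 at or after J21 ends 09:30 → clear.
J14: starts 11:45 at or after J21 ends 09:30 → clear.
J17: starts 11:45 at or after J21 ends 09:30 → clear.
J16: starts 12:45 at or after J21 ends 09:30 → clear.
J18: starts 14:00 at or after J21 ends 09:30 → clear.
J19: starts 15:45 at or after J21 ends 09:30 → clear.
J20: starts 17:30 at or after J21 ends 09:30 → clear.
J21 overlaps J12, J15.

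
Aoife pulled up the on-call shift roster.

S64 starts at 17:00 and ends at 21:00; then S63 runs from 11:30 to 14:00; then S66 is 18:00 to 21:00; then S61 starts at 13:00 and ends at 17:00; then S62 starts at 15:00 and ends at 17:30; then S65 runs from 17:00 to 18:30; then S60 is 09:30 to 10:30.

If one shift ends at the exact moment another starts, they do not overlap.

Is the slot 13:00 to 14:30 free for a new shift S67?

No — it overlaps S61, S63

S60: ends 10:30 at or before S67 starts 13:00 → clear.
S63: starts 11:30 before S67 ends 14:30, and ends 14:00 after S67 starts 13:00 → overlap.
S61: starts 13:00 before S67 ends 14:30, and ends 17:00 after S67 starts 13:00 → overlap.
S62: starts 15:00 at or after S67 ends 14:30 → clear.
S64: starts 17:00 at or after S67 ends 14:30 → clear.
S65: starts 17:00 at or after S67 ends 14:30 → clear.
S66: starts 18:00 at or after S67 ends 14:30 → clear.
S67 overlaps S61, S63.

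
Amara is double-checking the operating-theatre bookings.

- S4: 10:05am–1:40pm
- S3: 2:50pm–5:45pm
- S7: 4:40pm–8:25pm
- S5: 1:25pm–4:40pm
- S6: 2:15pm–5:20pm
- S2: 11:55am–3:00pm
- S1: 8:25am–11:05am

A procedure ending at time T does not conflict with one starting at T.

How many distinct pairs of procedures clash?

11

Sorted by start: S1, S4, S2, S5, S6, S3, S7.
S4 starts before S1 ends → S1 and S4 overlap.
S2 starts after S1 ends, so S1 has no further overlaps.
S2 starts before S4 ends → S4 and S2 overlap.
S5 starts before S4 ends → S4 and S5 overlap.
S6 starts after S4 ends, so S4 has no further overlaps.
S5 starts before S2 ends → S2 and S5 overlap.
S6 starts before S2 ends → S2 and S6 overlap.
S3 starts before S2 ends → S2 and S3 overlap.
S7 starts after S2 ends.
S6 starts before S5 ends → S5 and S6 overlap.
S3 starts before S5 ends → S5 and S3 overlap.
S7 starts exactly when S5 ends (back-to-back, no overlap).
S3 starts before S6 ends → S6 and S3 overlap.
S7 starts before S6 ends → S6 and S7 overlap.
S7 starts before S3 ends → S3 and S7 overlap.
Overlapping pairs: S1 & S4, S2 & S3, S2 & S4, S2 & S5, S2 & S6, S3 & S5, S3 & S6, S3 & S7, S4 & S5, S5 & S6, S6 & S7 — 11 in total.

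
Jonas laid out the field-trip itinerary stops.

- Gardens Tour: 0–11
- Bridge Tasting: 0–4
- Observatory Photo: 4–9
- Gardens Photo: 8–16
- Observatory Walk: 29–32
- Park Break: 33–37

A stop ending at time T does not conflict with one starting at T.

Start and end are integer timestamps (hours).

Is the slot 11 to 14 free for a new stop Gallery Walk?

No — it overlaps Gardens Photo

Gardens Tour: ends 11 at or before Gallery Walk starts 11 → clear.
Bridge Tasting: ends 4 at or before Gallery Walk starts 11 → clear.
Observatory Photo: ends 9 at or before Gallery Walk starts 11 → clear.
Gardens Photo: starts 8 before Gallery Walk ends 14, and ends 16 after Gallery Walk starts 11 → overlap.
Observatory Walk: starts 29 at or after Gallery Walk ends 14 → clear.
Park Break: starts 33 at or after Gallery Walk ends 14 → clear.
Gallery Walk overlaps Gardens Photo.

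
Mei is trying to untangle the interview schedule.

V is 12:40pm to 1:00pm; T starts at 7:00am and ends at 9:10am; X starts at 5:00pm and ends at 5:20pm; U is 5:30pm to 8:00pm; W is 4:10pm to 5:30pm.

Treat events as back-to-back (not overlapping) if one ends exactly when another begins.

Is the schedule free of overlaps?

No

Check each pair: they overlap iff neither finishes before the other starts.
Sorted by start: T, V, W, X, U.
V starts after T ends, so nothing later overlaps T either.
W starts after V ends, so nothing later overlaps V either.
X starts before W ends → W and X overlap.
That's a conflict, so the schedule is not conflict-free.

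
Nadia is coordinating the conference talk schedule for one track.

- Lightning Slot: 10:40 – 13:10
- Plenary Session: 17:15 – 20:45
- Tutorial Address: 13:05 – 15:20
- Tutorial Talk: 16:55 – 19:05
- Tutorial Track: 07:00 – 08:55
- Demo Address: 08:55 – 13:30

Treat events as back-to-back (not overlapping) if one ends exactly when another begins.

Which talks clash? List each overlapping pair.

Sorted by start: Tutorial Track, Demo Address, Lightning Slot, Tutorial Address, Tutorial Talk, Plenary Session.
Demo Address starts exactly when Tutorial Track ends (back-to-back, no overlap); Tutorial Track is clear from here.
Lightning Slot starts before Demo Address ends → Demo Address and Lightning Slot overlap.
Tutorial Address starts before Demo Address ends → Demo Address and Tutorial Address overlap.
Tutorial Talk starts after Demo Address ends; Demo Address is clear from here.
Tutorial Address starts before Lightning Slot ends → Lightning Slot and Tutorial Address overlap.
Tutorial Talk starts after Lightning Slot ends; Lightning Slot is clear from here.
Tutorial Talk starts after Tutorial Address ends; Tutorial Address is clear from here.
Plenary Session starts before Tutorial Talk ends → Tutorial Talk and Plenary Session overlap.

Demo Address & Lightning Slot, Demo Address & Tutorial Address, Lightning Slot & Tutorial Address, Plenary Session & Tutorial Talk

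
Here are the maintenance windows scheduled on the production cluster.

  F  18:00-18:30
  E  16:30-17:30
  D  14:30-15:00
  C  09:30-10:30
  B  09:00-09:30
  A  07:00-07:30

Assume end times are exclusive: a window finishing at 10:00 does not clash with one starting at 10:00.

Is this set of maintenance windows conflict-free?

Sorted by start: A, B, C, D, E, F.
B starts after A ends — done with A.
C starts exactly when B ends (back-to-back, no overlap) — done with B.
D starts after C ends — done with C.
E starts after D ends — done with D.
F starts after E ends.
Every pair is clear; the schedule has no overlaps.

Yes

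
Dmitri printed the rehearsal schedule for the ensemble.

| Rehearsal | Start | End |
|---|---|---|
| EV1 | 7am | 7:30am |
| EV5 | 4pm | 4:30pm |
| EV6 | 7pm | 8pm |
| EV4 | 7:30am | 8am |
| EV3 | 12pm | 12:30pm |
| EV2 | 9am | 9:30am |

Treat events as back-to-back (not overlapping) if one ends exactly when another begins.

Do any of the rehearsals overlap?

Check each pair: they overlap iff neither finishes before the other starts.
Sorted by start: EV1, EV4, EV2, EV3, EV5, EV6.
EV4 starts exactly when EV1 ends (back-to-back, no overlap) — done with EV1.
EV2 starts after EV4 ends — done with EV4.
EV3 starts after EV2 ends — done with EV2.
EV5 starts after EV3 ends — done with EV3.
EV6 starts after EV5 ends.
Every pair is clear; the schedule has no overlaps.

No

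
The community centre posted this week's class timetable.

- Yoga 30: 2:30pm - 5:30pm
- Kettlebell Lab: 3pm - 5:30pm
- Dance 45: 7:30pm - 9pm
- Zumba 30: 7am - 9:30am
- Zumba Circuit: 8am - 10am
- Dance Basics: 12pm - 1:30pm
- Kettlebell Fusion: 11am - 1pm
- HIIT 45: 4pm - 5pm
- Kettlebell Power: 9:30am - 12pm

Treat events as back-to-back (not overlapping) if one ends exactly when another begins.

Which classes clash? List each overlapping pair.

Sorted by start: Zumba 30, Zumba Circuit, Kettlebell Power, Kettlebell Fusion, Dance Basics, Yoga 30, Kettlebell Lab, HIIT 45, Dance 45.
Zumba Circuit starts before Zumba 30 ends → Zumba 30 and Zumba Circuit overlap.
Kettlebell Power starts exactly when Zumba 30 ends (back-to-back, no overlap), so nothing later overlaps Zumba 30 either.
Kettlebell Power starts before Zumba Circuit ends → Zumba Circuit and Kettlebell Power overlap.
Kettlebell Fusion starts after Zumba Circuit ends, so nothing later overlaps Zumba Circuit either.
Kettlebell Fusion starts before Kettlebell Power ends → Kettlebell Power and Kettlebell Fusion overlap.
Dance Basics starts exactly when Kettlebell Power ends (back-to-back, no overlap), so nothing later overlaps Kettlebell Power either.
Dance Basics starts before Kettlebell Fusion ends → Kettlebell Fusion and Dance Basics overlap.
Yoga 30 starts after Kettlebell Fusion ends, so nothing later overlaps Kettlebell Fusion either.
Yoga 30 starts after Dance Basics ends, so nothing later overlaps Dance Basics either.
Kettlebell Lab starts before Yoga 30 ends → Yoga 30 and Kettlebell Lab overlap.
HIIT 45 starts before Yoga 30 ends → Yoga 30 and HIIT 45 overlap.
Dance 45 starts after Yoga 30 ends.
HIIT 45 starts before Kettlebell Lab ends → Kettlebell Lab and HIIT 45 overlap.
Dance 45 starts after Kettlebell Lab ends.
Dance 45 starts after HIIT 45 ends.

Dance Basics & Kettlebell Fusion, HIIT 45 & Kettlebell Lab, HIIT 45 & Yoga 30, Kettlebell Fusion & Kettlebell Power, Kettlebell Lab & Yoga 30, Kettlebell Power & Zumba Circuit, Zumba 30 & Zumba Circuit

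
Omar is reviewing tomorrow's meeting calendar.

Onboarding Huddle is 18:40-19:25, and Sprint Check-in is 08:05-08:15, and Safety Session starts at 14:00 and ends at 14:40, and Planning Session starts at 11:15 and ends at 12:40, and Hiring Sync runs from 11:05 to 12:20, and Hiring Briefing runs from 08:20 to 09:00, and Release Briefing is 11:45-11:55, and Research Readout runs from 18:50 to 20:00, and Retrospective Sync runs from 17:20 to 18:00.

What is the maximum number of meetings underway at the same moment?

Sweep the timeline, counting +1 at each start and −1 at each end (ends before starts at a tie):
08:05 start Sprint Check-in → 1
08:15 end Sprint Check-in → 0
08:20 start Hiring Briefing → 1
09:00 end Hiring Briefing → 0
11:05 start Hiring Sync → 1
11:15 start Planning Session → 2
11:45 start Release Briefing → 3
11:55 end Release Briefing → 2
12:20 end Hiring Sync → 1
12:40 end Planning Session → 0
14:00 start Safety Session → 1
14:40 end Safety Session → 0
17:20 start Retrospective Sync → 1
18:00 end Retrospective Sync → 0
18:40 start Onboarding Huddle → 1
18:50 start Research Readout → 2
19:25 end Onboarding Huddle → 1
20:00 end Research Readout → 0
Peak is 3, at 11:45 (Hiring Sync, Planning Session, Release Briefing).

3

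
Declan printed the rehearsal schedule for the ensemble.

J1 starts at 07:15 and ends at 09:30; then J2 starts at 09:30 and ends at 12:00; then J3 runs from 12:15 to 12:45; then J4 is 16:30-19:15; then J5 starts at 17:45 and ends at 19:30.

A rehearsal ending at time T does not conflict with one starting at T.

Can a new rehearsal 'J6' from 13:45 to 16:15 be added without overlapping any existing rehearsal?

Yes — the slot is free

J1: ends 09:30 at or before J6 starts 13:45 → clear.
J2: ends 12:00 at or before J6 starts 13:45 → clear.
J3: ends 12:45 at or before J6 starts 13:45 → clear.
J4: starts 16:30 at or after J6 ends 16:15 → clear.
J5: starts 17:45 at or after J6 ends 16:15 → clear.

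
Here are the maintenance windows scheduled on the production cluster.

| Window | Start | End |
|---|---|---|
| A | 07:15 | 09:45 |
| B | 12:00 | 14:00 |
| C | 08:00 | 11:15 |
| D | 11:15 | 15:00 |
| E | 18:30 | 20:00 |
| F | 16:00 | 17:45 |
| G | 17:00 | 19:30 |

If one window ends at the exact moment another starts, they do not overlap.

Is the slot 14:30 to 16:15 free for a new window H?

No — it overlaps D, F

A: ends 09:45 at or before H starts 14:30 → clear.
C: ends 11:15 at or before H starts 14:30 → clear.
D: starts 11:15 before H ends 16:15, and ends 15:00 after H starts 14:30 → overlap.
B: ends 14:00 at or before H starts 14:30 → clear.
F: starts 16:00 before H ends 16:15, and ends 17:45 after H starts 14:30 → overlap.
G: starts 17:00 at or after H ends 16:15 → clear.
E: starts 18:30 at or after H ends 16:15 → clear.
H overlaps D, F.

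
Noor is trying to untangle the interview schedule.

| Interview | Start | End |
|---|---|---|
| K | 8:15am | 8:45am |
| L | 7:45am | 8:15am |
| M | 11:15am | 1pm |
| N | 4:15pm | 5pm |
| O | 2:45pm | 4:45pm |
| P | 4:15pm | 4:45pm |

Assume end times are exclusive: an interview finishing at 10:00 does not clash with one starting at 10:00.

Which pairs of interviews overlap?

N & O, N & P, O & P

Sorted by start: L, K, M, O, N, P.
K starts exactly when L ends (back-to-back, no overlap) — done with L.
M starts after K ends — done with K.
O starts after M ends — done with M.
N starts before O ends → O and N overlap.
P starts before O ends → O and P overlap.
P starts before N ends → N and P overlap.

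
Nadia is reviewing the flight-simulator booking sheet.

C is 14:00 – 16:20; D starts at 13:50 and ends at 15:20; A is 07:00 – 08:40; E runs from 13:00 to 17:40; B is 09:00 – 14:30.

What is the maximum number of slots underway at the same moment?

4

Sort all start/end points and keep a running count:
07:00 start A → 1
08:40 end A → 0
09:00 start B → 1
13:00 start E → 2
13:50 start D → 3
14:00 start C → 4
14:30 end B → 3
15:20 end D → 2
16:20 end C → 1
17:40 end E → 0
Peak is 4, at 14:00 (B, C, D, E).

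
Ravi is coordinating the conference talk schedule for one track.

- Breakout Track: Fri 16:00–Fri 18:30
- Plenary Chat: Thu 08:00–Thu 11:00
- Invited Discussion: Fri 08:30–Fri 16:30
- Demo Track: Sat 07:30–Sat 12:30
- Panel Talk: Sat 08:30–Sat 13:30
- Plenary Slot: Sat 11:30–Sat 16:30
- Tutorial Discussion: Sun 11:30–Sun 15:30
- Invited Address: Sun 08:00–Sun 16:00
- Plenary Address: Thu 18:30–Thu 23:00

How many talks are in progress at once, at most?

3

Walk through starts and ends in time order (an end at T is processed before a start at T):
Thu 08:00 start Plenary Chat → 1
Thu 11:00 end Plenary Chat → 0
Thu 18:30 start Plenary Address → 1
Thu 23:00 end Plenary Address → 0
Fri 08:30 start Invited Discussion → 1
Fri 16:00 start Breakout Track → 2
Fri 16:30 end Invited Discussion → 1
Fri 18:30 end Breakout Track → 0
Sat 07:30 start Demo Track → 1
Sat 08:30 start Panel Talk → 2
Sat 11:30 start Plenary Slot → 3
Sat 12:30 end Demo Track → 2
Sat 13:30 end Panel Talk → 1
Sat 16:30 end Plenary Slot → 0
Sun 08:00 start Invited Address → 1
Sun 11:30 start Tutorial Discussion → 2
Sun 15:30 end Tutorial Discussion → 1
Sun 16:00 end Invited Address → 0
Peak is 3, at Sat 11:30 (Demo Track, Panel Talk, Plenary Slot).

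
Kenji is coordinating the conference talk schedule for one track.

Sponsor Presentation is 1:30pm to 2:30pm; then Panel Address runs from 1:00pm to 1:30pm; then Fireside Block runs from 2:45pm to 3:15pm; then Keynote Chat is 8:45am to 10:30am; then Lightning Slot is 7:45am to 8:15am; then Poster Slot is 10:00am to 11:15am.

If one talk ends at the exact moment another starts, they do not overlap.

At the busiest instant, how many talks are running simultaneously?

2

Sort all start/end points and keep a running count:
7:45am start Lightning Slot → 1
8:15am end Lightning Slot → 0
8:45am start Keynote Chat → 1
10:00am start Poster Slot → 2
10:30am end Keynote Chat → 1
11:15am end Poster Slot → 0
1:00pm start Panel Address → 1
1:30pm end Panel Address → 0
1:30pm start Sponsor Presentation → 1
2:30pm end Sponsor Presentation → 0
2:45pm start Fireside Block → 1
3:15pm end Fireside Block → 0
Peak is 2, at 10:00am (Keynote Chat, Poster Slot).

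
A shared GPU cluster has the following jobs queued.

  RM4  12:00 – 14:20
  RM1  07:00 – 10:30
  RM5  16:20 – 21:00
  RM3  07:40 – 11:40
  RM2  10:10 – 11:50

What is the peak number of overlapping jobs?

Sweep the timeline, counting +1 at each start and −1 at each end (ends before starts at a tie):
07:00 start RM1 → 1
07:40 start RM3 → 2
10:10 start RM2 → 3
10:30 end RM1 → 2
11:40 end RM3 → 1
11:50 end RM2 → 0
12:00 start RM4 → 1
14:20 end RM4 → 0
16:20 start RM5 → 1
21:00 end RM5 → 0
Peak is 3, at 10:10 (RM1, RM2, RM3).

3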